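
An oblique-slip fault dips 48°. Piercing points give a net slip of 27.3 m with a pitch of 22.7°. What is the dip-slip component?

10.5 m

dip-slip = net slip × sin(rake) = 27.3 m × sin(22.7°) = 10.5 m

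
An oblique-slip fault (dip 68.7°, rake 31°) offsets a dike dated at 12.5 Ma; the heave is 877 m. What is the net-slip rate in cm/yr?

0.0375 cm/yr

dip-slip = heave / cos(dip) = 877 / cos(68.7°) = 2414 m
net slip = dip-slip / sin(rake) = 2414 / sin(31°) = 4688 m
rate = 4688 m / 12.5 Ma = 0.000375 m/yr = 0.0375 cm/yr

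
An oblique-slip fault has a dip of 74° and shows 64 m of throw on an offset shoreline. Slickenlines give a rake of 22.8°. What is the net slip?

dip-slip = throw / sin(dip) = 64 / sin(74°) = 66.58 m
net slip = dip-slip / sin(rake) = 66.58 / sin(22.8°) = 172 m

172 m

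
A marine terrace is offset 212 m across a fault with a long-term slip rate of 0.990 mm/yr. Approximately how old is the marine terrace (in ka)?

age = offset / rate = 212 m / (0.990 mm/yr) = 214000 yr = 214 ka

214 ka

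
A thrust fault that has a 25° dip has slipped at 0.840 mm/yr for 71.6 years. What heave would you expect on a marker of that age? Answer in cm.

dip-slip = rate × time = 0.840 mm/yr × 71.6 years = 0.06014 m
heave = dip-slip × cos(dip) = 0.06014 × cos(25°) = 0.0545 m = 5.45 cm

5.45 cm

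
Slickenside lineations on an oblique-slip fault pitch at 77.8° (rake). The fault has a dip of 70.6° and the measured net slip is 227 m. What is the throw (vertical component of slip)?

dip-slip = net slip × sin(rake) = 227 m × sin(77.8°) = 221.9 m
throw = dip-slip × sin(dip) = 221.9 × sin(70.6°) = 209 m

209 m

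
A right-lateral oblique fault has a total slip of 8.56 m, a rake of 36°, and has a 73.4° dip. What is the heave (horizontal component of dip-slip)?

dip-slip = net slip × sin(rake) = 8.56 m × sin(36°) = 5.031 m
heave = dip-slip × cos(dip) = 5.031 × cos(73.4°) = 1.44 m

1.44 m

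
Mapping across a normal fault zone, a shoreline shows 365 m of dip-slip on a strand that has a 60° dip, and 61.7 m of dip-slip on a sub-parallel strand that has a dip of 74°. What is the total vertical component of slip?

throw_A = 365 × sin(60°) = 316.1 m
throw_B = 61.7 × sin(74°) = 59.31 m
total = 316.1 + 59.31 = 375 m

375 m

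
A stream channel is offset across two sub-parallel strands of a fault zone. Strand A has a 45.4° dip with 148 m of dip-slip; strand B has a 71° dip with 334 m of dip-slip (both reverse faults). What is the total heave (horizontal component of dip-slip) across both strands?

213 m

heave_A = 148 × cos(45.4°) = 103.9 m
heave_B = 334 × cos(71°) = 108.7 m
total = 103.9 + 108.7 = 213 m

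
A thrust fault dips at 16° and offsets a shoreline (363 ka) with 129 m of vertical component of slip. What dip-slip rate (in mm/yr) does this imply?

dip-slip = throw / sin(dip) = 129 m / sin(16°) = 468 m
rate = 468 m / 363 ka = 0.00129 m/yr = 1.29 mm/yr

1.29 mm/yr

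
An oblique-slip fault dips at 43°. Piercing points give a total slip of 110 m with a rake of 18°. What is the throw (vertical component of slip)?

23.2 m

dip-slip = net slip × sin(rake) = 110 m × sin(18°) = 33.99 m
throw = dip-slip × sin(dip) = 33.99 × sin(43°) = 23.2 m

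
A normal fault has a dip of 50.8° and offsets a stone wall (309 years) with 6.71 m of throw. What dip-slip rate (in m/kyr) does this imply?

28 m/kyr

dip-slip = throw / sin(dip) = 6.71 m / sin(50.8°) = 8.659 m
rate = 8.659 m / 309 years = 0.0280 m/yr = 28 m/kyr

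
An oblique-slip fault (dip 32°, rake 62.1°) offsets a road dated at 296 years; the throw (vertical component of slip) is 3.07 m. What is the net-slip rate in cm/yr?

2.21 cm/yr

dip-slip = throw / sin(dip) = 3.07 / sin(32°) = 5.793 m
net slip = dip-slip / sin(rake) = 5.793 / sin(62.1°) = 6.555 m
rate = 6.555 m / 296 years = 0.0221 m/yr = 2.21 cm/yr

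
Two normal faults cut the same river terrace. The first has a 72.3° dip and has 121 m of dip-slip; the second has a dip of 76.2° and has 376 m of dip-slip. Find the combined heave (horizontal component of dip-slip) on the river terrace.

heave_A = 121 × cos(72.3°) = 36.79 m
heave_B = 376 × cos(76.2°) = 89.69 m
total = 36.79 + 89.69 = 126 m

126 m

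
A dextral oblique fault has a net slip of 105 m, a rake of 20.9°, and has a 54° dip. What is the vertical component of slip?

dip-slip = net slip × sin(rake) = 105 m × sin(20.9°) = 37.46 m
throw = dip-slip × sin(dip) = 37.46 × sin(54°) = 30.3 m

30.3 m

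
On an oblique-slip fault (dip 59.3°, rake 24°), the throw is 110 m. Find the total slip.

dip-slip = throw / sin(dip) = 110 / sin(59.3°) = 127.9 m
net slip = dip-slip / sin(rake) = 127.9 / sin(24°) = 315 m

315 m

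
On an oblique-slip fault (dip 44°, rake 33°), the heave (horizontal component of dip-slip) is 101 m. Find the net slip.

258 m

dip-slip = heave / cos(dip) = 101 / cos(44°) = 140.4 m
net slip = dip-slip / sin(rake) = 140.4 / sin(33°) = 258 m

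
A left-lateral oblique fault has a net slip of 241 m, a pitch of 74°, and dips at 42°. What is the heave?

dip-slip = net slip × sin(rake) = 241 m × sin(74°) = 231.7 m
heave = dip-slip × cos(dip) = 231.7 × cos(42°) = 172 m

172 m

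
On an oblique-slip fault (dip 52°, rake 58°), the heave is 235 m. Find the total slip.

450 m

dip-slip = heave / cos(dip) = 235 / cos(52°) = 381.7 m
net slip = dip-slip / sin(rake) = 381.7 / sin(58°) = 450 m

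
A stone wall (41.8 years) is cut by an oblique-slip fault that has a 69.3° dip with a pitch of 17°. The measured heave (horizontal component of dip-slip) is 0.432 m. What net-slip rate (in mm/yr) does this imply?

100 mm/yr

dip-slip = heave / cos(dip) = 0.432 / cos(69.3°) = 1.222 m
net slip = dip-slip / sin(rake) = 1.222 / sin(17°) = 4.180 m
rate = 4.180 m / 41.8 years = 0.100 m/yr = 100 mm/yr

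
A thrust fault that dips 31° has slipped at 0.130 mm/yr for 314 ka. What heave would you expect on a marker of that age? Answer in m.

dip-slip = rate × time = 0.130 mm/yr × 314 ka = 40.82 m
heave = dip-slip × cos(dip) = 40.82 × cos(31°) = 35 m

35 m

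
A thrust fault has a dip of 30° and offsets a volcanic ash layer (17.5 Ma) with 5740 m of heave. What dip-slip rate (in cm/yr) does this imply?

dip-slip = heave / cos(dip) = 5740 m / cos(30°) = 6628 m
rate = 6628 m / 17.5 Ma = 0.000379 m/yr = 0.0379 cm/yr

0.0379 cm/yr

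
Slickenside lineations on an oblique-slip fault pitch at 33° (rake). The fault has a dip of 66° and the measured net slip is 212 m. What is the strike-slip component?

strike-slip = net slip × cos(rake) = 212 m × cos(33°) = 178 m

178 m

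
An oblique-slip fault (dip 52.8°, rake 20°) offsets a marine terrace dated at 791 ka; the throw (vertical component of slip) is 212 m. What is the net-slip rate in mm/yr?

dip-slip = throw / sin(dip) = 212 / sin(52.8°) = 266.2 m
net slip = dip-slip / sin(rake) = 266.2 / sin(20°) = 778.2 m
rate = 778.2 m / 791 ka = 0.000984 m/yr = 0.984 mm/yr

0.984 mm/yr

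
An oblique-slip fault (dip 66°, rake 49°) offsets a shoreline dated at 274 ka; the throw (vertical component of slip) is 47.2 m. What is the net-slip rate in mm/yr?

0.250 mm/yr

dip-slip = throw / sin(dip) = 47.2 / sin(66°) = 51.67 m
net slip = dip-slip / sin(rake) = 51.67 / sin(49°) = 68.46 m
rate = 68.46 m / 274 ka = 0.000250 m/yr = 0.250 mm/yr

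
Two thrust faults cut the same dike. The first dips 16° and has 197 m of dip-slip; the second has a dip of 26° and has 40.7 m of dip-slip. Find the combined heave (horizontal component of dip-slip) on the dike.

226 m

heave_A = 197 × cos(16°) = 189.4 m
heave_B = 40.7 × cos(26°) = 36.58 m
total = 189.4 + 36.58 = 226 m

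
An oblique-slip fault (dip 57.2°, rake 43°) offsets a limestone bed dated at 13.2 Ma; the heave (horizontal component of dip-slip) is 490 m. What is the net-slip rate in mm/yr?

0.100 mm/yr

dip-slip = heave / cos(dip) = 490 / cos(57.2°) = 904.5 m
net slip = dip-slip / sin(rake) = 904.5 / sin(43°) = 1326 m
rate = 1326 m / 13.2 Ma = 0.000100 m/yr = 0.100 mm/yr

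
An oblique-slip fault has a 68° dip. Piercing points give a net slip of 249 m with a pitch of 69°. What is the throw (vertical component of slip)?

dip-slip = net slip × sin(rake) = 249 m × sin(69°) = 232.5 m
throw = dip-slip × sin(dip) = 232.5 × sin(68°) = 216 m

216 m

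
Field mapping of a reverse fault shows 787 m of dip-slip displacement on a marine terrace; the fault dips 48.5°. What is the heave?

521 m

heave = dip-slip × cos(dip) = 787 m × cos(48.5°) = 521 m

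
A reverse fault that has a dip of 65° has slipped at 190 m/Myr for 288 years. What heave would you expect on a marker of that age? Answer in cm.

dip-slip = rate × time = 190 m/Myr × 288 years = 0.05472 m
heave = dip-slip × cos(dip) = 0.05472 × cos(65°) = 0.0231 m = 2.31 cm

2.31 cm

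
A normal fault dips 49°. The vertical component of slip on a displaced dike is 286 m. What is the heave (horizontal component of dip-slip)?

heave = throw / tan(dip) = 286 / tan(49°) = 249 m

249 m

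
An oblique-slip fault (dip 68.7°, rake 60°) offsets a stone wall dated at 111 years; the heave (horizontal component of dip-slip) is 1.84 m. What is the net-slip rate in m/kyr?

dip-slip = heave / cos(dip) = 1.84 / cos(68.7°) = 5.065 m
net slip = dip-slip / sin(rake) = 5.065 / sin(60°) = 5.849 m
rate = 5.849 m / 111 years = 0.0527 m/yr = 52.7 m/kyr

52.7 m/kyr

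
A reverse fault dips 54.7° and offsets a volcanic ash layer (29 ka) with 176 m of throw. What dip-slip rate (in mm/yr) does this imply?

7.44 mm/yr

dip-slip = throw / sin(dip) = 176 m / sin(54.7°) = 215.6 m
rate = 215.6 m / 29 ka = 0.00744 m/yr = 7.44 mm/yr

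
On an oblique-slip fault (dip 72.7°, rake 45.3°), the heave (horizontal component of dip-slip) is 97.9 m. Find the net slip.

463 m

dip-slip = heave / cos(dip) = 97.9 / cos(72.7°) = 329.2 m
net slip = dip-slip / sin(rake) = 329.2 / sin(45.3°) = 463 m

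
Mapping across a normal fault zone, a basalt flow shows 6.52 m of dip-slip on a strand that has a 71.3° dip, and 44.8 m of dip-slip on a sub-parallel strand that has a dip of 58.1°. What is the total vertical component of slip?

44.2 m

throw_A = 6.52 × sin(71.3°) = 6.176 m
throw_B = 44.8 × sin(58.1°) = 38.03 m
total = 6.176 + 38.03 = 44.2 m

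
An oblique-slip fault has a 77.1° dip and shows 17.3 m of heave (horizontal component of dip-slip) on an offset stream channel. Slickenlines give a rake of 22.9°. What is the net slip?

199 m

dip-slip = heave / cos(dip) = 17.3 / cos(77.1°) = 77.49 m
net slip = dip-slip / sin(rake) = 77.49 / sin(22.9°) = 199 m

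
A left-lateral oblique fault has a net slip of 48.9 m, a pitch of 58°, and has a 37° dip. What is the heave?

33.1 m

dip-slip = net slip × sin(rake) = 48.9 m × sin(58°) = 41.47 m
heave = dip-slip × cos(dip) = 41.47 × cos(37°) = 33.1 m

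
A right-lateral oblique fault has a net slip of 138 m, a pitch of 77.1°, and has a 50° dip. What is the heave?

86.5 m

dip-slip = net slip × sin(rake) = 138 m × sin(77.1°) = 134.5 m
heave = dip-slip × cos(dip) = 134.5 × cos(50°) = 86.5 m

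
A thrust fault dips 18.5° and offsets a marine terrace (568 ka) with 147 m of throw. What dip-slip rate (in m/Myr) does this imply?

dip-slip = throw / sin(dip) = 147 m / sin(18.5°) = 463.3 m
rate = 463.3 m / 568 ka = 0.000816 m/yr = 816 m/Myr

816 m/Myr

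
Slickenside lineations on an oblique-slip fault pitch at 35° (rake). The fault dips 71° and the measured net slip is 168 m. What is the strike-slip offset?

strike-slip = net slip × cos(rake) = 168 m × cos(35°) = 138 m

138 m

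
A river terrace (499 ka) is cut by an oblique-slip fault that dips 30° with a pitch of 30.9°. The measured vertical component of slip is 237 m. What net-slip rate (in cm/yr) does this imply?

0.185 cm/yr

dip-slip = throw / sin(dip) = 237 / sin(30°) = 474 m
net slip = dip-slip / sin(rake) = 474 / sin(30.9°) = 923 m
rate = 923 m / 499 ka = 0.00185 m/yr = 0.185 cm/yr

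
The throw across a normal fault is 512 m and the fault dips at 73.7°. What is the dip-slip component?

dip-slip = throw / sin(dip) = 512 / sin(73.7°) = 533 m

533 m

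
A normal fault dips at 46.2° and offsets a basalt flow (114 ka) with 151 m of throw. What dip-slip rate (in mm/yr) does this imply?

1.84 mm/yr

dip-slip = throw / sin(dip) = 151 m / sin(46.2°) = 209.2 m
rate = 209.2 m / 114 ka = 0.00184 m/yr = 1.84 mm/yr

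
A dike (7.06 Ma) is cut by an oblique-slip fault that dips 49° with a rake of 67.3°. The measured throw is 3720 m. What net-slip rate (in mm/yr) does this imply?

dip-slip = throw / sin(dip) = 3720 / sin(49°) = 4929 m
net slip = dip-slip / sin(rake) = 4929 / sin(67.3°) = 5343 m
rate = 5343 m / 7.06 Ma = 0.000757 m/yr = 0.757 mm/yr

0.757 mm/yr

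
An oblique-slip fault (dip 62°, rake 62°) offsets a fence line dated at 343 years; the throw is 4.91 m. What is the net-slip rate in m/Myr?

dip-slip = throw / sin(dip) = 4.91 / sin(62°) = 5.561 m
net slip = dip-slip / sin(rake) = 5.561 / sin(62°) = 6.298 m
rate = 6.298 m / 343 years = 0.0184 m/yr = 18400 m/Myr

18400 m/Myr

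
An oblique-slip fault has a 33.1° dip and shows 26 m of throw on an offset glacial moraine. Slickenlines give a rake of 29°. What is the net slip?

98.2 m

dip-slip = throw / sin(dip) = 26 / sin(33.1°) = 47.61 m
net slip = dip-slip / sin(rake) = 47.61 / sin(29°) = 98.2 m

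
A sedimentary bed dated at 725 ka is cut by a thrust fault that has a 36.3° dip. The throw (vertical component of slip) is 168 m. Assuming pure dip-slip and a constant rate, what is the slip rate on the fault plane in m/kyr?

0.391 m/kyr

dip-slip = throw / sin(dip) = 168 m / sin(36.3°) = 283.8 m
rate = 283.8 m / 725 ka = 0.000391 m/yr = 0.391 m/kyr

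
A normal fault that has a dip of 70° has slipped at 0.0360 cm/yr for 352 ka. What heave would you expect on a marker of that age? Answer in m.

43.3 m

dip-slip = rate × time = 0.0360 cm/yr × 352 ka = 126.7 m
heave = dip-slip × cos(dip) = 126.7 × cos(70°) = 43.3 m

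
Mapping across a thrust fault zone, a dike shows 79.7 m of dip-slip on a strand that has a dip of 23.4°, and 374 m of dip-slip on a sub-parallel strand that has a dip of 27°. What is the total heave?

406 m

heave_A = 79.7 × cos(23.4°) = 73.15 m
heave_B = 374 × cos(27°) = 333.2 m
total = 73.15 + 333.2 = 406 m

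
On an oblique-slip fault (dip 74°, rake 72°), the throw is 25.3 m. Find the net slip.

dip-slip = throw / sin(dip) = 25.3 / sin(74°) = 26.32 m
net slip = dip-slip / sin(rake) = 26.32 / sin(72°) = 27.7 m

27.7 m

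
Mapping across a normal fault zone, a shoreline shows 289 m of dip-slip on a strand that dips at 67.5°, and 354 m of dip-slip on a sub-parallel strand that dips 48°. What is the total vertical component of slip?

throw_A = 289 × sin(67.5°) = 267 m
throw_B = 354 × sin(48°) = 263.1 m
total = 267 + 263.1 = 530 m

530 m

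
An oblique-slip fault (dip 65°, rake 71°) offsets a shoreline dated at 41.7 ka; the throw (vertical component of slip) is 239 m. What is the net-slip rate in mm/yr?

6.69 mm/yr

dip-slip = throw / sin(dip) = 239 / sin(65°) = 263.7 m
net slip = dip-slip / sin(rake) = 263.7 / sin(71°) = 278.9 m
rate = 278.9 m / 41.7 ka = 0.00669 m/yr = 6.69 mm/yr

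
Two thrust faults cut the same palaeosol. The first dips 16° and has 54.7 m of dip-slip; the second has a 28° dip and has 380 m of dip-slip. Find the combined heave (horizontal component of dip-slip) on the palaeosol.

heave_A = 54.7 × cos(16°) = 52.58 m
heave_B = 380 × cos(28°) = 335.5 m
total = 52.58 + 335.5 = 388 m

388 m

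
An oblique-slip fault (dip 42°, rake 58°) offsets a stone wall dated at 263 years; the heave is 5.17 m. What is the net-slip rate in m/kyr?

31.2 m/kyr

dip-slip = heave / cos(dip) = 5.17 / cos(42°) = 6.957 m
net slip = dip-slip / sin(rake) = 6.957 / sin(58°) = 8.203 m
rate = 8.203 m / 263 years = 0.0312 m/yr = 31.2 m/kyr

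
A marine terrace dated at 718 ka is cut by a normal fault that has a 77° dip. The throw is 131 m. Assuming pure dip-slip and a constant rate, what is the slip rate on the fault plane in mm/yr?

dip-slip = throw / sin(dip) = 131 m / sin(77°) = 134.4 m
rate = 134.4 m / 718 ka = 0.000187 m/yr = 0.187 mm/yr

0.187 mm/yr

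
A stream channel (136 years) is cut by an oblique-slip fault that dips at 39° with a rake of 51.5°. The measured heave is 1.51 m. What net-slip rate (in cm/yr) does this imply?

1.83 cm/yr

dip-slip = heave / cos(dip) = 1.51 / cos(39°) = 1.943 m
net slip = dip-slip / sin(rake) = 1.943 / sin(51.5°) = 2.483 m
rate = 2.483 m / 136 years = 0.0183 m/yr = 1.83 cm/yr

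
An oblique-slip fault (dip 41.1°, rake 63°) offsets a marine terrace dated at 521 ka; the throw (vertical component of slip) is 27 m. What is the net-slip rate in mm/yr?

0.0885 mm/yr

dip-slip = throw / sin(dip) = 27 / sin(41.1°) = 41.07 m
net slip = dip-slip / sin(rake) = 41.07 / sin(63°) = 46.10 m
rate = 46.10 m / 521 ka = 0.0000885 m/yr = 0.0885 mm/yr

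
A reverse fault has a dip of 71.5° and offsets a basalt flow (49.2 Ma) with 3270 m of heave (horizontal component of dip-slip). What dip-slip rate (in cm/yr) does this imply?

dip-slip = heave / cos(dip) = 3270 m / cos(71.5°) = 10310 m
rate = 10310 m / 49.2 Ma = 0.000209 m/yr = 0.0209 cm/yr

0.0209 cm/yr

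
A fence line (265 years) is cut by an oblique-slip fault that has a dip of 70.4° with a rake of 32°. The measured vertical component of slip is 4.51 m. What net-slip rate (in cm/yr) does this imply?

dip-slip = throw / sin(dip) = 4.51 / sin(70.4°) = 4.787 m
net slip = dip-slip / sin(rake) = 4.787 / sin(32°) = 9.034 m
rate = 9.034 m / 265 years = 0.0341 m/yr = 3.41 cm/yr

3.41 cm/yr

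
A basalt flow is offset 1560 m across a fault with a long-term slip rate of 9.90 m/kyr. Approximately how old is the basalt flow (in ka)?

158 ka

age = offset / rate = 1560 m / (9.90 m/kyr) = 158000 yr = 158 ka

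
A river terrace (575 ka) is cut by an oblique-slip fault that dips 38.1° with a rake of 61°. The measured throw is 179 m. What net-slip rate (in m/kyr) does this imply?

0.577 m/kyr

dip-slip = throw / sin(dip) = 179 / sin(38.1°) = 290.1 m
net slip = dip-slip / sin(rake) = 290.1 / sin(61°) = 331.7 m
rate = 331.7 m / 575 ka = 0.000577 m/yr = 0.577 m/kyr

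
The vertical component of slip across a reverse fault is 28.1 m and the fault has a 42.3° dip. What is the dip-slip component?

dip-slip = throw / sin(dip) = 28.1 / sin(42.3°) = 41.8 m

41.8 m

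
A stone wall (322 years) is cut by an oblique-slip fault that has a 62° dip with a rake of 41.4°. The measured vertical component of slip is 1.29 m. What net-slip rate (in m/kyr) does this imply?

dip-slip = throw / sin(dip) = 1.29 / sin(62°) = 1.461 m
net slip = dip-slip / sin(rake) = 1.461 / sin(41.4°) = 2.209 m
rate = 2.209 m / 322 years = 0.00686 m/yr = 6.86 m/kyr

6.86 m/kyr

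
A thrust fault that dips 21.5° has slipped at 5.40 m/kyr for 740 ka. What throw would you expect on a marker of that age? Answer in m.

1460 m

dip-slip = rate × time = 5.40 m/kyr × 740 ka = 3996 m
throw = dip-slip × sin(dip) = 3996 × sin(21.5°) = 1460 m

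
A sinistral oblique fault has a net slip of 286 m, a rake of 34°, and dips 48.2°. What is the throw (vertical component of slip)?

119 m

dip-slip = net slip × sin(rake) = 286 m × sin(34°) = 159.9 m
throw = dip-slip × sin(dip) = 159.9 × sin(48.2°) = 119 m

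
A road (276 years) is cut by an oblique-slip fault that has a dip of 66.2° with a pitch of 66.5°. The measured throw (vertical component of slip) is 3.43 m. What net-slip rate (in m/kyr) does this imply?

dip-slip = throw / sin(dip) = 3.43 / sin(66.2°) = 3.749 m
net slip = dip-slip / sin(rake) = 3.749 / sin(66.5°) = 4.088 m
rate = 4.088 m / 276 years = 0.0148 m/yr = 14.8 m/kyr

14.8 m/kyr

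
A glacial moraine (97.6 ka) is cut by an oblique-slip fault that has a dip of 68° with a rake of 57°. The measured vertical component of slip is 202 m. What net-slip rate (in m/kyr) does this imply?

2.66 m/kyr

dip-slip = throw / sin(dip) = 202 / sin(68°) = 217.9 m
net slip = dip-slip / sin(rake) = 217.9 / sin(57°) = 259.8 m
rate = 259.8 m / 97.6 ka = 0.00266 m/yr = 2.66 m/kyr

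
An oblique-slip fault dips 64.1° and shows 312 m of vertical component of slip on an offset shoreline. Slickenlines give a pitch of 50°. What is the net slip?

453 m

dip-slip = throw / sin(dip) = 312 / sin(64.1°) = 346.8 m
net slip = dip-slip / sin(rake) = 346.8 / sin(50°) = 453 m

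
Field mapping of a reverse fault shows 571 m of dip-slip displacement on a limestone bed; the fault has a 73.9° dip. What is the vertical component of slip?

throw = dip-slip × sin(dip) = 571 m × sin(73.9°) = 549 m

549 m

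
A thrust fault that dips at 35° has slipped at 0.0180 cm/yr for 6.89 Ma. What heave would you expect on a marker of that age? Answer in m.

1020 m

dip-slip = rate × time = 0.0180 cm/yr × 6.89 Ma = 1240 m
heave = dip-slip × cos(dip) = 1240 × cos(35°) = 1020 m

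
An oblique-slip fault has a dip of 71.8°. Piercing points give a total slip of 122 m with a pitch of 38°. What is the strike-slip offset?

strike-slip = net slip × cos(rake) = 122 m × cos(38°) = 96.1 m

96.1 m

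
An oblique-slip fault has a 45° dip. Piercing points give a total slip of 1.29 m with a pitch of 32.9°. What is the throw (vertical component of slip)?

0.495 m

dip-slip = net slip × sin(rake) = 1.29 m × sin(32.9°) = 0.7007 m
throw = dip-slip × sin(dip) = 0.7007 × sin(45°) = 0.495 m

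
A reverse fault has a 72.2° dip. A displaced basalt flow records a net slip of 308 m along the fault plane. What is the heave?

94.2 m

heave = dip-slip × cos(dip) = 308 m × cos(72.2°) = 94.2 m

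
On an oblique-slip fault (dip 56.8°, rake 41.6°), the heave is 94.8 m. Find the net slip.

dip-slip = heave / cos(dip) = 94.8 / cos(56.8°) = 173.1 m
net slip = dip-slip / sin(rake) = 173.1 / sin(41.6°) = 261 m

261 m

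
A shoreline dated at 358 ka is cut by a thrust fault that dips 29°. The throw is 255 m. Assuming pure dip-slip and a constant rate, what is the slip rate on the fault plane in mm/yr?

dip-slip = throw / sin(dip) = 255 m / sin(29°) = 526 m
rate = 526 m / 358 ka = 0.00147 m/yr = 1.47 mm/yr

1.47 mm/yr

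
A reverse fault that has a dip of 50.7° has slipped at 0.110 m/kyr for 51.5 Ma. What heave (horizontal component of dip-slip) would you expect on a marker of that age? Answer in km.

dip-slip = rate × time = 0.110 m/kyr × 51.5 Ma = 5665 m
heave = dip-slip × cos(dip) = 5665 × cos(50.7°) = 3590 m = 3.59 km

3.59 km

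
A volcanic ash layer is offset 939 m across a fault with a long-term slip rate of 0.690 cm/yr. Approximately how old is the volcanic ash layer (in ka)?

age = offset / rate = 939 m / (0.690 cm/yr) = 136000 yr = 136 ka

136 ka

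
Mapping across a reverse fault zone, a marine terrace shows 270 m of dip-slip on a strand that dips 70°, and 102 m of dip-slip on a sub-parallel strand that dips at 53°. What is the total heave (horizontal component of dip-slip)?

heave_A = 270 × cos(70°) = 92.35 m
heave_B = 102 × cos(53°) = 61.39 m
total = 92.35 + 61.39 = 154 m

154 m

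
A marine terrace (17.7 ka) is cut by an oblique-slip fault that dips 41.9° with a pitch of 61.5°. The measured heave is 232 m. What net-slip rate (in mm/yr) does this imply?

dip-slip = heave / cos(dip) = 232 / cos(41.9°) = 311.7 m
net slip = dip-slip / sin(rake) = 311.7 / sin(61.5°) = 354.7 m
rate = 354.7 m / 17.7 ka = 0.0200 m/yr = 20 mm/yr

20 mm/yr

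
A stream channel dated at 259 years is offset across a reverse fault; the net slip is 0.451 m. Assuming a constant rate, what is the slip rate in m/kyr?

1.74 m/kyr

rate = 0.451 m / 259 years = 0.00174 m/yr = 1.74 m/kyr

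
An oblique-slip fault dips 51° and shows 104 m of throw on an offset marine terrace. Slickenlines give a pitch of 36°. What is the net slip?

228 m

dip-slip = throw / sin(dip) = 104 / sin(51°) = 133.8 m
net slip = dip-slip / sin(rake) = 133.8 / sin(36°) = 228 m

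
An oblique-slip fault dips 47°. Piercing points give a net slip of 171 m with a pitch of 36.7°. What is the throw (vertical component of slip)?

74.7 m

dip-slip = net slip × sin(rake) = 171 m × sin(36.7°) = 102.2 m
throw = dip-slip × sin(dip) = 102.2 × sin(47°) = 74.7 m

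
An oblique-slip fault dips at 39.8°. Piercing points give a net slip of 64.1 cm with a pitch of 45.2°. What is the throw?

dip-slip = net slip × sin(rake) = 64.1 cm × sin(45.2°) = 45.48 cm
throw = dip-slip × sin(dip) = 45.48 × sin(39.8°) = 29.1 cm

29.1 cm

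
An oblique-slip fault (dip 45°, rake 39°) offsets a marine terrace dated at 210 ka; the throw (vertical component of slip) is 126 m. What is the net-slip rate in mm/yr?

1.35 mm/yr

dip-slip = throw / sin(dip) = 126 / sin(45°) = 178.2 m
net slip = dip-slip / sin(rake) = 178.2 / sin(39°) = 283.1 m
rate = 283.1 m / 210 ka = 0.00135 m/yr = 1.35 mm/yr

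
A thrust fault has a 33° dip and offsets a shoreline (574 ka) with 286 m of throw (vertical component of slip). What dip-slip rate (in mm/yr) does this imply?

0.915 mm/yr

dip-slip = throw / sin(dip) = 286 m / sin(33°) = 525.1 m
rate = 525.1 m / 574 ka = 0.000915 m/yr = 0.915 mm/yr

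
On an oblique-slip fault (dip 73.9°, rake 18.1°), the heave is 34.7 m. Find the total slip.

dip-slip = heave / cos(dip) = 34.7 / cos(73.9°) = 125.1 m
net slip = dip-slip / sin(rake) = 125.1 / sin(18.1°) = 403 m

403 m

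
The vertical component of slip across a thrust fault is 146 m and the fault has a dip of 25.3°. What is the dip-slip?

dip-slip = throw / sin(dip) = 146 / sin(25.3°) = 342 m

342 m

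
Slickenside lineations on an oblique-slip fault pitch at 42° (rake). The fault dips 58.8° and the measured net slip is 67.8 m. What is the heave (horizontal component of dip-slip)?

23.5 m

dip-slip = net slip × sin(rake) = 67.8 m × sin(42°) = 45.37 m
heave = dip-slip × cos(dip) = 45.37 × cos(58.8°) = 23.5 m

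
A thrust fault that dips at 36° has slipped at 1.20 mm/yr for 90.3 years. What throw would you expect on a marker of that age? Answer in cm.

dip-slip = rate × time = 1.20 mm/yr × 90.3 years = 0.1084 m
throw = dip-slip × sin(dip) = 0.1084 × sin(36°) = 0.0637 m = 6.37 cm

6.37 cm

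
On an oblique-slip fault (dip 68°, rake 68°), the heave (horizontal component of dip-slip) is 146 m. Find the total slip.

dip-slip = heave / cos(dip) = 146 / cos(68°) = 389.7 m
net slip = dip-slip / sin(rake) = 389.7 / sin(68°) = 420 m

420 m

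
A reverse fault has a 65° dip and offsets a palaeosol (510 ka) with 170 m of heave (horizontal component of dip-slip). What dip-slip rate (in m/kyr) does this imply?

dip-slip = heave / cos(dip) = 170 m / cos(65°) = 402.3 m
rate = 402.3 m / 510 ka = 0.000789 m/yr = 0.789 m/kyr

0.789 m/kyr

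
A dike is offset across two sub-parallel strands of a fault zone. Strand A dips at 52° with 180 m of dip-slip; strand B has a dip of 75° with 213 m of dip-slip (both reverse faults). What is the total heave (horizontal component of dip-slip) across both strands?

heave_A = 180 × cos(52°) = 110.8 m
heave_B = 213 × cos(75°) = 55.13 m
total = 110.8 + 55.13 = 166 m

166 m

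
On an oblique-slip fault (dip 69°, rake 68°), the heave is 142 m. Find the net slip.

427 m

dip-slip = heave / cos(dip) = 142 / cos(69°) = 396.2 m
net slip = dip-slip / sin(rake) = 396.2 / sin(68°) = 427 m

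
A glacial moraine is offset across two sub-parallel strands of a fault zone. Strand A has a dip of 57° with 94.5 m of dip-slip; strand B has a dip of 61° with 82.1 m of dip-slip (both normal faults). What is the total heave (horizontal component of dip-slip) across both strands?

91.3 m

heave_A = 94.5 × cos(57°) = 51.47 m
heave_B = 82.1 × cos(61°) = 39.80 m
total = 51.47 + 39.80 = 91.3 m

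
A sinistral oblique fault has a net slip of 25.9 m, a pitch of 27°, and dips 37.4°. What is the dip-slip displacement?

dip-slip = net slip × sin(rake) = 25.9 m × sin(27°) = 11.8 m

11.8 m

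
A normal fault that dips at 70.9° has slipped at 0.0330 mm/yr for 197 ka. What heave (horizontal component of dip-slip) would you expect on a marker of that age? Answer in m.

dip-slip = rate × time = 0.0330 mm/yr × 197 ka = 6.501 m
heave = dip-slip × cos(dip) = 6.501 × cos(70.9°) = 2.13 m

2.13 m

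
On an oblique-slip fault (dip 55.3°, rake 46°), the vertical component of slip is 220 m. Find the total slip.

372 m

dip-slip = throw / sin(dip) = 220 / sin(55.3°) = 267.6 m
net slip = dip-slip / sin(rake) = 267.6 / sin(46°) = 372 m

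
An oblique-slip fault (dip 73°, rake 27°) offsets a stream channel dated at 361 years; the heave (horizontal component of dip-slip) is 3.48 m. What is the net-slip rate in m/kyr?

72.6 m/kyr

dip-slip = heave / cos(dip) = 3.48 / cos(73°) = 11.90 m
net slip = dip-slip / sin(rake) = 11.90 / sin(27°) = 26.22 m
rate = 26.22 m / 361 years = 0.0726 m/yr = 72.6 m/kyr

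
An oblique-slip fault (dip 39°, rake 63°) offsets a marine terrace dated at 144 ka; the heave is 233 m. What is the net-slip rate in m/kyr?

2.34 m/kyr

dip-slip = heave / cos(dip) = 233 / cos(39°) = 299.8 m
net slip = dip-slip / sin(rake) = 299.8 / sin(63°) = 336.5 m
rate = 336.5 m / 144 ka = 0.00234 m/yr = 2.34 m/kyr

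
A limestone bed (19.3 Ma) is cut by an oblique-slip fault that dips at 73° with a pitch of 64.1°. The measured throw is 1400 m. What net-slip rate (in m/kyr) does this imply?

0.0843 m/kyr

dip-slip = throw / sin(dip) = 1400 / sin(73°) = 1464 m
net slip = dip-slip / sin(rake) = 1464 / sin(64.1°) = 1627 m
rate = 1627 m / 19.3 Ma = 0.0000843 m/yr = 0.0843 m/kyr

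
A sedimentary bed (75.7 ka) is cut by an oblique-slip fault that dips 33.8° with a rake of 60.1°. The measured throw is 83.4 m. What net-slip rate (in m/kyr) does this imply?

dip-slip = throw / sin(dip) = 83.4 / sin(33.8°) = 149.9 m
net slip = dip-slip / sin(rake) = 149.9 / sin(60.1°) = 172.9 m
rate = 172.9 m / 75.7 ka = 0.00228 m/yr = 2.28 m/kyr

2.28 m/kyr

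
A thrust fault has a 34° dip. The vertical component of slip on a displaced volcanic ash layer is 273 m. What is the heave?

405 m

heave = throw / tan(dip) = 273 / tan(34°) = 405 m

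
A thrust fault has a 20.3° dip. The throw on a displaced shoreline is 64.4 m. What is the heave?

heave = throw / tan(dip) = 64.4 / tan(20.3°) = 174 m

174 m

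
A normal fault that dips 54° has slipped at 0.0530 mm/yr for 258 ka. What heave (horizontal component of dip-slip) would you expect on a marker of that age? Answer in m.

8.04 m

dip-slip = rate × time = 0.0530 mm/yr × 258 ka = 13.67 m
heave = dip-slip × cos(dip) = 13.67 × cos(54°) = 8.04 m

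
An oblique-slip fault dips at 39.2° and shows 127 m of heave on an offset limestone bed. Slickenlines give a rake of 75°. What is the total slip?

dip-slip = heave / cos(dip) = 127 / cos(39.2°) = 163.9 m
net slip = dip-slip / sin(rake) = 163.9 / sin(75°) = 170 m

170 m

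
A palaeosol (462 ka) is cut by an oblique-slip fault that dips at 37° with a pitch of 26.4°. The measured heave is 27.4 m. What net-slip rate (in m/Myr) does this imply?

167 m/Myr

dip-slip = heave / cos(dip) = 27.4 / cos(37°) = 34.31 m
net slip = dip-slip / sin(rake) = 34.31 / sin(26.4°) = 77.16 m
rate = 77.16 m / 462 ka = 0.000167 m/yr = 167 m/Myr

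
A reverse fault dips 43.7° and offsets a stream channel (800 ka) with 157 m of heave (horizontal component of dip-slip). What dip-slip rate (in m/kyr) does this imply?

0.271 m/kyr

dip-slip = heave / cos(dip) = 157 m / cos(43.7°) = 217.2 m
rate = 217.2 m / 800 ka = 0.000271 m/yr = 0.271 m/kyr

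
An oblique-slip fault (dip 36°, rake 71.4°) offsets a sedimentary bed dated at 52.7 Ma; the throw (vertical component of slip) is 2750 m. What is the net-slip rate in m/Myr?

93.7 m/Myr

dip-slip = throw / sin(dip) = 2750 / sin(36°) = 4679 m
net slip = dip-slip / sin(rake) = 4679 / sin(71.4°) = 4936 m
rate = 4936 m / 52.7 Ma = 0.0000937 m/yr = 93.7 m/Myr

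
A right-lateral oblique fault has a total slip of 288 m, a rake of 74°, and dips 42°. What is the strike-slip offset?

79.4 m

strike-slip = net slip × cos(rake) = 288 m × cos(74°) = 79.4 m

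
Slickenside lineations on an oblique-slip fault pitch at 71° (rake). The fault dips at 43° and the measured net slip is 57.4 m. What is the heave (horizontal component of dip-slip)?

39.7 m

dip-slip = net slip × sin(rake) = 57.4 m × sin(71°) = 54.27 m
heave = dip-slip × cos(dip) = 54.27 × cos(43°) = 39.7 m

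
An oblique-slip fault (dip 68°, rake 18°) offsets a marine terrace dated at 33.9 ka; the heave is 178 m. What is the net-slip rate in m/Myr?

45400 m/Myr

dip-slip = heave / cos(dip) = 178 / cos(68°) = 475.2 m
net slip = dip-slip / sin(rake) = 475.2 / sin(18°) = 1538 m
rate = 1538 m / 33.9 ka = 0.0454 m/yr = 45400 m/Myr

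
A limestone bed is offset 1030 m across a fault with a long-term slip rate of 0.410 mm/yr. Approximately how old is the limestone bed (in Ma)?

age = offset / rate = 1030 m / (0.410 mm/yr) = 2.51e+06 yr = 2.51 Ma

2.51 Ma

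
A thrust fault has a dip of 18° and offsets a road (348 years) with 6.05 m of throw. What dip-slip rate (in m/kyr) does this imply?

56.3 m/kyr

dip-slip = throw / sin(dip) = 6.05 m / sin(18°) = 19.58 m
rate = 19.58 m / 348 years = 0.0563 m/yr = 56.3 m/kyr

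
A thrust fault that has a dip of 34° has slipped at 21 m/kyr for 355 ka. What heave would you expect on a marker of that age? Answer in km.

dip-slip = rate × time = 21 m/kyr × 355 ka = 7455 m
heave = dip-slip × cos(dip) = 7455 × cos(34°) = 6180 m = 6.18 km

6.18 km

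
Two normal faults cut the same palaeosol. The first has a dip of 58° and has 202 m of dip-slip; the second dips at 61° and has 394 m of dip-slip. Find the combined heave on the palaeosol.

298 m

heave_A = 202 × cos(58°) = 107 m
heave_B = 394 × cos(61°) = 191 m
total = 107 + 191 = 298 m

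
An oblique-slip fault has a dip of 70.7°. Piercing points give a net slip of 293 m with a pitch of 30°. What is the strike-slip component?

strike-slip = net slip × cos(rake) = 293 m × cos(30°) = 254 m

254 m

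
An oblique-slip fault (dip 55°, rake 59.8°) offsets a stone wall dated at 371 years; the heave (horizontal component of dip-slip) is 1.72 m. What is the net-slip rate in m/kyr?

9.35 m/kyr

dip-slip = heave / cos(dip) = 1.72 / cos(55°) = 2.999 m
net slip = dip-slip / sin(rake) = 2.999 / sin(59.8°) = 3.470 m
rate = 3.470 m / 371 years = 0.00935 m/yr = 9.35 m/kyr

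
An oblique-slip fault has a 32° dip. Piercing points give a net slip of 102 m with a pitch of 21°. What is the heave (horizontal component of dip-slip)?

31 m

dip-slip = net slip × sin(rake) = 102 m × sin(21°) = 36.55 m
heave = dip-slip × cos(dip) = 36.55 × cos(32°) = 31 m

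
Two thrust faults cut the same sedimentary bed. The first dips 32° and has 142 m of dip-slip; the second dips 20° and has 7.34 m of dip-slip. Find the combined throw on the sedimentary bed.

throw_A = 142 × sin(32°) = 75.25 m
throw_B = 7.34 × sin(20°) = 2.510 m
total = 75.25 + 2.510 = 77.8 m

77.8 m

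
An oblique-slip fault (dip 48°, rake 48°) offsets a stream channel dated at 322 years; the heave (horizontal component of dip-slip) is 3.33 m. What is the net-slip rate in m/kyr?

dip-slip = heave / cos(dip) = 3.33 / cos(48°) = 4.977 m
net slip = dip-slip / sin(rake) = 4.977 / sin(48°) = 6.697 m
rate = 6.697 m / 322 years = 0.0208 m/yr = 20.8 m/kyr

20.8 m/kyr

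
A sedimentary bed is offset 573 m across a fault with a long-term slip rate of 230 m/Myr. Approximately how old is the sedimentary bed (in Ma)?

age = offset / rate = 573 m / (230 m/Myr) = 2.49e+06 yr = 2.49 Ma

2.49 Ma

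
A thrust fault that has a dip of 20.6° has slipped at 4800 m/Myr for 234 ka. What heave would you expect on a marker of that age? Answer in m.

1050 m

dip-slip = rate × time = 4800 m/Myr × 234 ka = 1123 m
heave = dip-slip × cos(dip) = 1123 × cos(20.6°) = 1050 m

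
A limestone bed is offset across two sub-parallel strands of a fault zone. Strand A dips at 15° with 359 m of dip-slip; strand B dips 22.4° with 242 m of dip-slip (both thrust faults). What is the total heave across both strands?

heave_A = 359 × cos(15°) = 346.8 m
heave_B = 242 × cos(22.4°) = 223.7 m
total = 346.8 + 223.7 = 571 m

571 m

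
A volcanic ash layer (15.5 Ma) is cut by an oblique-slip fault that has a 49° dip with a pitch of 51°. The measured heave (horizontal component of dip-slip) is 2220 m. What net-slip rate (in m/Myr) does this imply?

dip-slip = heave / cos(dip) = 2220 / cos(49°) = 3384 m
net slip = dip-slip / sin(rake) = 3384 / sin(51°) = 4354 m
rate = 4354 m / 15.5 Ma = 0.000281 m/yr = 281 m/Myr

281 m/Myr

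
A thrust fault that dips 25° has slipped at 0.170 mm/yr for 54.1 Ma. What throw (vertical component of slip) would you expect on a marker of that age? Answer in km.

dip-slip = rate × time = 0.170 mm/yr × 54.1 Ma = 9197 m
throw = dip-slip × sin(dip) = 9197 × sin(25°) = 3890 m = 3.89 km

3.89 km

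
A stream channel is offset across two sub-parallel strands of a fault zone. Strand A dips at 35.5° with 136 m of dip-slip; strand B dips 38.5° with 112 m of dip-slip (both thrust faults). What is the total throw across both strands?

149 m

throw_A = 136 × sin(35.5°) = 78.98 m
throw_B = 112 × sin(38.5°) = 69.72 m
total = 78.98 + 69.72 = 149 m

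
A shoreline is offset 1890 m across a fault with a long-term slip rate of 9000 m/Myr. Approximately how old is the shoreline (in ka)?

210 ka

age = offset / rate = 1890 m / (9000 m/Myr) = 210000 yr = 210 ka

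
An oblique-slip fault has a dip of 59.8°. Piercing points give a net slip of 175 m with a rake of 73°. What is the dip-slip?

167 m

dip-slip = net slip × sin(rake) = 175 m × sin(73°) = 167 m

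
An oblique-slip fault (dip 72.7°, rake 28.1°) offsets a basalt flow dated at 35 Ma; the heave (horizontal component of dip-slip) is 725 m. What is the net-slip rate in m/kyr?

0.148 m/kyr

dip-slip = heave / cos(dip) = 725 / cos(72.7°) = 2438 m
net slip = dip-slip / sin(rake) = 2438 / sin(28.1°) = 5176 m
rate = 5176 m / 35 Ma = 0.000148 m/yr = 0.148 m/kyr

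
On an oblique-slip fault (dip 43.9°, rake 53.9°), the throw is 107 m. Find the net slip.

191 m

dip-slip = throw / sin(dip) = 107 / sin(43.9°) = 154.3 m
net slip = dip-slip / sin(rake) = 154.3 / sin(53.9°) = 191 m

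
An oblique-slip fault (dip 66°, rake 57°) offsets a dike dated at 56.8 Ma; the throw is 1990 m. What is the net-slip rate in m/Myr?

dip-slip = throw / sin(dip) = 1990 / sin(66°) = 2178 m
net slip = dip-slip / sin(rake) = 2178 / sin(57°) = 2597 m
rate = 2597 m / 56.8 Ma = 0.0000457 m/yr = 45.7 m/Myr

45.7 m/Myr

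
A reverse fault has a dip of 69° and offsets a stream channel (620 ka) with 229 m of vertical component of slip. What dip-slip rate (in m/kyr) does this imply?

dip-slip = throw / sin(dip) = 229 m / sin(69°) = 245.3 m
rate = 245.3 m / 620 ka = 0.000396 m/yr = 0.396 m/kyr

0.396 m/kyr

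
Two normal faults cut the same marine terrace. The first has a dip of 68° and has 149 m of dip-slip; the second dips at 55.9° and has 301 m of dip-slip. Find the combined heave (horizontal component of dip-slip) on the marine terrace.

heave_A = 149 × cos(68°) = 55.82 m
heave_B = 301 × cos(55.9°) = 168.8 m
total = 55.82 + 168.8 = 225 m

225 m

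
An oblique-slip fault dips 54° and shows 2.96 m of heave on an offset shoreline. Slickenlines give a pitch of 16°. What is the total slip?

18.3 m

dip-slip = heave / cos(dip) = 2.96 / cos(54°) = 5.036 m
net slip = dip-slip / sin(rake) = 5.036 / sin(16°) = 18.3 m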